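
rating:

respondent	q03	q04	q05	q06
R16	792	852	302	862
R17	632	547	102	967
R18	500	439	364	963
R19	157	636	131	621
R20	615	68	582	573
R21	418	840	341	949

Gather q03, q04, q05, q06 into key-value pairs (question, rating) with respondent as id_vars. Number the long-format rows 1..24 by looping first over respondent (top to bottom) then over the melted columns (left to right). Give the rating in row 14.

636

24 rows total (6 × 4). Row 14: index ⌊(14-1)/4⌋ = 3 into respondent → R19; (14-1) mod 4 = 1 into the melted columns → q04.
So row 14 is (R19, q04, 636); rating = 636.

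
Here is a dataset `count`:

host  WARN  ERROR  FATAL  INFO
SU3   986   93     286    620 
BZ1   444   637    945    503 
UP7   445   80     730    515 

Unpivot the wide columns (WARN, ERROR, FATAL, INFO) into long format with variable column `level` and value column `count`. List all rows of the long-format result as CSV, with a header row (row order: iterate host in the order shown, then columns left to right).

host,level,count
SU3,WARN,986
SU3,ERROR,93
SU3,FATAL,286
SU3,INFO,620
BZ1,WARN,444
BZ1,ERROR,637
BZ1,FATAL,945
BZ1,INFO,503
UP7,WARN,445
UP7,ERROR,80
UP7,FATAL,730
UP7,INFO,515

Each (host, column) pair becomes one row: 3 × 4 = 12 rows.
For example, (SU3, WARN) → count=986.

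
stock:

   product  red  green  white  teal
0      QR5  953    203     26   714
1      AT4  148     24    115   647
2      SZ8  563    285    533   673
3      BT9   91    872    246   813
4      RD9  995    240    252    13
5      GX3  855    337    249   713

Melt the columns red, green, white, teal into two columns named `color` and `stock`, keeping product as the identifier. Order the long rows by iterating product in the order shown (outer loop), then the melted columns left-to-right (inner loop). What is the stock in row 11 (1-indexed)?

533

24 rows total (6 × 4). Row 11: index ⌊(11-1)/4⌋ = 2 into product → SZ8; (11-1) mod 4 = 2 into the melted columns → white.
So row 11 is (SZ8, white, 533); stock = 533.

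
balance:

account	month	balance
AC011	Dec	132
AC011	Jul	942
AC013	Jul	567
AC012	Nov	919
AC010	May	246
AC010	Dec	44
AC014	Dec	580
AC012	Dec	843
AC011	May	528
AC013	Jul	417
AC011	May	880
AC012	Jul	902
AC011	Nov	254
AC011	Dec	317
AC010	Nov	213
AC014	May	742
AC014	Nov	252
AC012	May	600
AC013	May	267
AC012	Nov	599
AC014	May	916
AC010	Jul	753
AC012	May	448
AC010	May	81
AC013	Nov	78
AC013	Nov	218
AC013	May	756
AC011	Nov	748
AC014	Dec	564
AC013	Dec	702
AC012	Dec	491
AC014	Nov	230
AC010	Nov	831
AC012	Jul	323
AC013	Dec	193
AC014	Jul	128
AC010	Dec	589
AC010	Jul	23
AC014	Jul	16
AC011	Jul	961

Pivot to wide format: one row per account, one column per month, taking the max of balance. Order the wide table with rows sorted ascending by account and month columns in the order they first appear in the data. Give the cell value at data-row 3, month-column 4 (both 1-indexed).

With rows sorted ascending by account, row 3 is account=AC012. month columns in first-appearance order: Dec, Jul, Nov, May; column 4 is May.
Long rows with account=AC012, month=May: max(600, 448) = 600.

600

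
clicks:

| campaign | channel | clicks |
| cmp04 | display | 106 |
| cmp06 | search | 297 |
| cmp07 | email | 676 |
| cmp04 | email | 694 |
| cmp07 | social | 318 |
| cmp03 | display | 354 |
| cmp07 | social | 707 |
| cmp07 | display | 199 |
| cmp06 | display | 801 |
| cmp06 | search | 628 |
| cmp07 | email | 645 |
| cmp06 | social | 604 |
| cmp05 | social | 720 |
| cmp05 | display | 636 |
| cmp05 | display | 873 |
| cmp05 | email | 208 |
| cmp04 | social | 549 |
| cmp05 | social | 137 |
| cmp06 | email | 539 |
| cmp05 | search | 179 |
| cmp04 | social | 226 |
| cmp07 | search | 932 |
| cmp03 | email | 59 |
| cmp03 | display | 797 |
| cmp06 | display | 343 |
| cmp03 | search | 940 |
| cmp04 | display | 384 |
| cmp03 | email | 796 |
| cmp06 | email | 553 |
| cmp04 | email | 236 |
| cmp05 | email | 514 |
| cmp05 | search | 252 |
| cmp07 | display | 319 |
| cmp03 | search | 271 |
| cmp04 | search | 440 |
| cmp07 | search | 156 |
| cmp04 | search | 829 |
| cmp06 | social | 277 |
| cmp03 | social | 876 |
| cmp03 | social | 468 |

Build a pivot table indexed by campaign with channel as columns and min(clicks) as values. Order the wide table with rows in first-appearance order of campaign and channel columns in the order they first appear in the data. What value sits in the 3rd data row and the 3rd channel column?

With rows in first-appearance order of campaign, row 3 is campaign=cmp07. channel columns in first-appearance order: display, search, email, social; column 3 is email.
Long rows with campaign=cmp07, channel=email: min(676, 645) = 645.

645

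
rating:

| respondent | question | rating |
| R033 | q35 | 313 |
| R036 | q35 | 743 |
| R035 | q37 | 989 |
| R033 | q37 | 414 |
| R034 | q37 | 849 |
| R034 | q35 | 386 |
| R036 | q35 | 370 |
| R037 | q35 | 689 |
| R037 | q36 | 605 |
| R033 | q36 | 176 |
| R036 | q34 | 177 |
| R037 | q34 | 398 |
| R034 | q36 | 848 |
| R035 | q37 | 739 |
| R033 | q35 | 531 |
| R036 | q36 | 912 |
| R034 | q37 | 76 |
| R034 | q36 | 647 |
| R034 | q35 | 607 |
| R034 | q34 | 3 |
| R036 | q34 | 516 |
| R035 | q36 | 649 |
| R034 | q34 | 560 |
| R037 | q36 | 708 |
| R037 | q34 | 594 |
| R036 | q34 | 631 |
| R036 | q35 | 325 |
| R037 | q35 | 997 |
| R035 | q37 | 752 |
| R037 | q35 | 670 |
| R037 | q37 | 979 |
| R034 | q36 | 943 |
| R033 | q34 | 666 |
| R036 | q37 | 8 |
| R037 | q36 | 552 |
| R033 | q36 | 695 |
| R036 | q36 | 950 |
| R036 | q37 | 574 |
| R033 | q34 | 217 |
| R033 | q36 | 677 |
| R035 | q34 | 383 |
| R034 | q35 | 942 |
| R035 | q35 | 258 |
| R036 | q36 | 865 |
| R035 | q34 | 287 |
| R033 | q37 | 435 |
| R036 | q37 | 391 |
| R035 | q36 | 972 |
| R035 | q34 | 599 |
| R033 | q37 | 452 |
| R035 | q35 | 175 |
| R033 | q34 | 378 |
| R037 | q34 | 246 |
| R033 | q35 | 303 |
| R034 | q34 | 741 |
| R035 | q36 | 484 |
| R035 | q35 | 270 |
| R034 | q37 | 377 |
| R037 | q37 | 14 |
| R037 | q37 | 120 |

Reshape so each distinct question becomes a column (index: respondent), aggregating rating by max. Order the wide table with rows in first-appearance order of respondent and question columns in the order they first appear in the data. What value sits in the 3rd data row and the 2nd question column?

With rows in first-appearance order of respondent, row 3 is respondent=R035. question columns in first-appearance order: q35, q37, q36, q34; column 2 is q37.
Long rows with respondent=R035, question=q37: max(989, 739, 752) = 989.

989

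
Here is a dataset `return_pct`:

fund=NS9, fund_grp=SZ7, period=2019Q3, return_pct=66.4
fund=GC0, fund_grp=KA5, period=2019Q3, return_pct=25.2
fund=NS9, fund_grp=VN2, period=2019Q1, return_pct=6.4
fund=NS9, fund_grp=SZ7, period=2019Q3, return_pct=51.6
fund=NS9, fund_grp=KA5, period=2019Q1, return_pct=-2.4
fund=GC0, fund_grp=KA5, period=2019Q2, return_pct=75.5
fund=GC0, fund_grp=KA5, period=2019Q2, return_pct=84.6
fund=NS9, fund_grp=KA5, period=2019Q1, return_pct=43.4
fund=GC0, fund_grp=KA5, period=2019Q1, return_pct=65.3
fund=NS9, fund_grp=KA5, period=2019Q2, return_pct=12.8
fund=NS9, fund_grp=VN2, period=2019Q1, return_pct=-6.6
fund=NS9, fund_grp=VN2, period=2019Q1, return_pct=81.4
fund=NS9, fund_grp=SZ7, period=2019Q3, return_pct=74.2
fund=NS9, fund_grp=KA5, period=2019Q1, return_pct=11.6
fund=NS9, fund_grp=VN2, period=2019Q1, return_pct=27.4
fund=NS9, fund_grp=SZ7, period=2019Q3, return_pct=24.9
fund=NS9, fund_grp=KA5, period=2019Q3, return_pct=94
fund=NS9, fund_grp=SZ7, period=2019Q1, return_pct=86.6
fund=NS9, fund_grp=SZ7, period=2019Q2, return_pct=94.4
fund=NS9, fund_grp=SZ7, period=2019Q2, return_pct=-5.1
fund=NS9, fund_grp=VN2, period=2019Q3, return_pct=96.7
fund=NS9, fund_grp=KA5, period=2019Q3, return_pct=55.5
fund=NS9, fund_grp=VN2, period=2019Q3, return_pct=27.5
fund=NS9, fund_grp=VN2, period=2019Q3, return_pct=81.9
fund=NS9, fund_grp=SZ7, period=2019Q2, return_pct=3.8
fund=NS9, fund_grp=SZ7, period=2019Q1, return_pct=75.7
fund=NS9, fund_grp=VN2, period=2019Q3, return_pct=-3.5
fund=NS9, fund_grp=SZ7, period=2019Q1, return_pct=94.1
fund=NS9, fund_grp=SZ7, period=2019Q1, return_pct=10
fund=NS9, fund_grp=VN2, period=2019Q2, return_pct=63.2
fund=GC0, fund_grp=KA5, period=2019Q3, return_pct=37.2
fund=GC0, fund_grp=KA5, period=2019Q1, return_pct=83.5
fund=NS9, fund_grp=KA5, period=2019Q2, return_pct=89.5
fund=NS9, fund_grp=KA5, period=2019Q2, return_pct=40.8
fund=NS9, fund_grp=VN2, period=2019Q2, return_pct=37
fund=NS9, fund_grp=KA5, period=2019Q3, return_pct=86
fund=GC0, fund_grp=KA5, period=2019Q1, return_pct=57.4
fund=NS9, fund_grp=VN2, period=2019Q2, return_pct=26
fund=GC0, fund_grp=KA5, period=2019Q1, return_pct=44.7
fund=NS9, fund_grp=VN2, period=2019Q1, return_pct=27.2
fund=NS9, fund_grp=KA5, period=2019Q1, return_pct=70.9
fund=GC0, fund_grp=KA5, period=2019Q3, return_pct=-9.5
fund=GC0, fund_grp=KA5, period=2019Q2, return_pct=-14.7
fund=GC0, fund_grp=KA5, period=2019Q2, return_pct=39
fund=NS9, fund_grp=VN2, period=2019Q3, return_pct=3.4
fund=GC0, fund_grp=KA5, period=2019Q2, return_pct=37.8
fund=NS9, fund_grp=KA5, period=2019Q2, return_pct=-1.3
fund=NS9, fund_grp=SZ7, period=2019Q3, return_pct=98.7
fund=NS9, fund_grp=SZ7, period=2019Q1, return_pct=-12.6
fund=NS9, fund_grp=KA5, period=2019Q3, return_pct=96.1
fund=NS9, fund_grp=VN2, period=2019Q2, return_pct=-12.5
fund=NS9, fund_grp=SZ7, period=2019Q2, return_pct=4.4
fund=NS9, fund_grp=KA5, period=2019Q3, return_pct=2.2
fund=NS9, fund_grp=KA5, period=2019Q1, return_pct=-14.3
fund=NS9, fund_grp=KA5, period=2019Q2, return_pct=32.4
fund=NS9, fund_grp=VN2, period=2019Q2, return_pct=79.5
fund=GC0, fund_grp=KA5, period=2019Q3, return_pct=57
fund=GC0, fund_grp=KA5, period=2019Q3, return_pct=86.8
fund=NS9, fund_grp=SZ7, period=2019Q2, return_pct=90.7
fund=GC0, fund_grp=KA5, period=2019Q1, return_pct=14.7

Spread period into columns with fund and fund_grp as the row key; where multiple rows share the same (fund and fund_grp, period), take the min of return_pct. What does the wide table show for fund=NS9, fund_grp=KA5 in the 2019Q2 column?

Rows with fund=NS9, fund_grp=KA5 and period=2019Q2: return_pct values are 12.8, 89.5, 40.8, -1.3, 32.4.
min(12.8, 89.5, 40.8, -1.3, 32.4) = -1.3.

-1.3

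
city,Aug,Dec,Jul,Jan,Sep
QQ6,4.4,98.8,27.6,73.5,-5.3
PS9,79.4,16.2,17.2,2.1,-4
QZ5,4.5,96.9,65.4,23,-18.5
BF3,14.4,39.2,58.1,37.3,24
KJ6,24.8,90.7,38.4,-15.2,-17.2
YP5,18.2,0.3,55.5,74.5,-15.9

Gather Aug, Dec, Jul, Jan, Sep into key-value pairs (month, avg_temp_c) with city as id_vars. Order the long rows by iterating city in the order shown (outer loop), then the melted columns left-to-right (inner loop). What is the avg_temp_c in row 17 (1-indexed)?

39.2

30 rows total (6 × 5). Row 17: index ⌊(17-1)/5⌋ = 3 into city → BF3; (17-1) mod 5 = 1 into the melted columns → Dec.
So row 17 is (BF3, Dec, 39.2); avg_temp_c = 39.2.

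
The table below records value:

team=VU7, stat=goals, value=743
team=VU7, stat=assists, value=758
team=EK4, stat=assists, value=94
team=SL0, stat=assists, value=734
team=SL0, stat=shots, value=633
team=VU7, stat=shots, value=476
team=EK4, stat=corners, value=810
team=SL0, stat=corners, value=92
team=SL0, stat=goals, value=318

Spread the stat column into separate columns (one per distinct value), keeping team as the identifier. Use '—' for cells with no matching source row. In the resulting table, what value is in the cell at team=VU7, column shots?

The long row with team=VU7, stat=shots has value=476.

476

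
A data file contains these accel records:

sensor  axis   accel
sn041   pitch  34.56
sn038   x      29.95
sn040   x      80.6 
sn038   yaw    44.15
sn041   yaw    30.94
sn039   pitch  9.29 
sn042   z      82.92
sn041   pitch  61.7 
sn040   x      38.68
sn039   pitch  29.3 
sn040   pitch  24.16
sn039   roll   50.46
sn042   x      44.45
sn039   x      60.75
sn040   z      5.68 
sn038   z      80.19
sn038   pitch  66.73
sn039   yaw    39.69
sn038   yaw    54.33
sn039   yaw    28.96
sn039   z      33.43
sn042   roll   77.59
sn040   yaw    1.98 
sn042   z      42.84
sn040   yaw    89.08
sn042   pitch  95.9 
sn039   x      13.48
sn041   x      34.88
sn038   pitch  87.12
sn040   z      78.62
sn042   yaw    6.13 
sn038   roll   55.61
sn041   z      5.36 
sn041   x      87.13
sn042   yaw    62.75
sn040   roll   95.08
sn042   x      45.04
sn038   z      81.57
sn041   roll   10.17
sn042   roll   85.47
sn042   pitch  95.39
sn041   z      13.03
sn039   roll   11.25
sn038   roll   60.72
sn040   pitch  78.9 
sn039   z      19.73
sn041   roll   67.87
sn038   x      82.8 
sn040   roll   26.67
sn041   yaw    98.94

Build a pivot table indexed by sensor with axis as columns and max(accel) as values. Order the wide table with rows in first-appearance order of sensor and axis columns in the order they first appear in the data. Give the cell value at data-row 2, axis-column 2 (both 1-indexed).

82.8

With rows in first-appearance order of sensor, row 2 is sensor=sn038. axis columns in first-appearance order: pitch, x, yaw, z, roll; column 2 is x.
Long rows with sensor=sn038, axis=x: max(29.95, 82.8) = 82.8.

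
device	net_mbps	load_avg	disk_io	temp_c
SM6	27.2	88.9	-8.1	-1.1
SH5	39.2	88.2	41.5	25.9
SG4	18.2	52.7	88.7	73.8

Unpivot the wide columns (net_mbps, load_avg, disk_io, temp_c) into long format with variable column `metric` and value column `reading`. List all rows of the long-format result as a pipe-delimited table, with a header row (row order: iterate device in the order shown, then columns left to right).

| device | metric | reading |
| SM6 | net_mbps | 27.2 |
| SM6 | load_avg | 88.9 |
| SM6 | disk_io | -8.1 |
| SM6 | temp_c | -1.1 |
| SH5 | net_mbps | 39.2 |
| SH5 | load_avg | 88.2 |
| SH5 | disk_io | 41.5 |
| SH5 | temp_c | 25.9 |
| SG4 | net_mbps | 18.2 |
| SG4 | load_avg | 52.7 |
| SG4 | disk_io | 88.7 |
| SG4 | temp_c | 73.8 |

Each (device, column) pair becomes one row: 3 × 4 = 12 rows.
For example, (SM6, net_mbps) → reading=27.2.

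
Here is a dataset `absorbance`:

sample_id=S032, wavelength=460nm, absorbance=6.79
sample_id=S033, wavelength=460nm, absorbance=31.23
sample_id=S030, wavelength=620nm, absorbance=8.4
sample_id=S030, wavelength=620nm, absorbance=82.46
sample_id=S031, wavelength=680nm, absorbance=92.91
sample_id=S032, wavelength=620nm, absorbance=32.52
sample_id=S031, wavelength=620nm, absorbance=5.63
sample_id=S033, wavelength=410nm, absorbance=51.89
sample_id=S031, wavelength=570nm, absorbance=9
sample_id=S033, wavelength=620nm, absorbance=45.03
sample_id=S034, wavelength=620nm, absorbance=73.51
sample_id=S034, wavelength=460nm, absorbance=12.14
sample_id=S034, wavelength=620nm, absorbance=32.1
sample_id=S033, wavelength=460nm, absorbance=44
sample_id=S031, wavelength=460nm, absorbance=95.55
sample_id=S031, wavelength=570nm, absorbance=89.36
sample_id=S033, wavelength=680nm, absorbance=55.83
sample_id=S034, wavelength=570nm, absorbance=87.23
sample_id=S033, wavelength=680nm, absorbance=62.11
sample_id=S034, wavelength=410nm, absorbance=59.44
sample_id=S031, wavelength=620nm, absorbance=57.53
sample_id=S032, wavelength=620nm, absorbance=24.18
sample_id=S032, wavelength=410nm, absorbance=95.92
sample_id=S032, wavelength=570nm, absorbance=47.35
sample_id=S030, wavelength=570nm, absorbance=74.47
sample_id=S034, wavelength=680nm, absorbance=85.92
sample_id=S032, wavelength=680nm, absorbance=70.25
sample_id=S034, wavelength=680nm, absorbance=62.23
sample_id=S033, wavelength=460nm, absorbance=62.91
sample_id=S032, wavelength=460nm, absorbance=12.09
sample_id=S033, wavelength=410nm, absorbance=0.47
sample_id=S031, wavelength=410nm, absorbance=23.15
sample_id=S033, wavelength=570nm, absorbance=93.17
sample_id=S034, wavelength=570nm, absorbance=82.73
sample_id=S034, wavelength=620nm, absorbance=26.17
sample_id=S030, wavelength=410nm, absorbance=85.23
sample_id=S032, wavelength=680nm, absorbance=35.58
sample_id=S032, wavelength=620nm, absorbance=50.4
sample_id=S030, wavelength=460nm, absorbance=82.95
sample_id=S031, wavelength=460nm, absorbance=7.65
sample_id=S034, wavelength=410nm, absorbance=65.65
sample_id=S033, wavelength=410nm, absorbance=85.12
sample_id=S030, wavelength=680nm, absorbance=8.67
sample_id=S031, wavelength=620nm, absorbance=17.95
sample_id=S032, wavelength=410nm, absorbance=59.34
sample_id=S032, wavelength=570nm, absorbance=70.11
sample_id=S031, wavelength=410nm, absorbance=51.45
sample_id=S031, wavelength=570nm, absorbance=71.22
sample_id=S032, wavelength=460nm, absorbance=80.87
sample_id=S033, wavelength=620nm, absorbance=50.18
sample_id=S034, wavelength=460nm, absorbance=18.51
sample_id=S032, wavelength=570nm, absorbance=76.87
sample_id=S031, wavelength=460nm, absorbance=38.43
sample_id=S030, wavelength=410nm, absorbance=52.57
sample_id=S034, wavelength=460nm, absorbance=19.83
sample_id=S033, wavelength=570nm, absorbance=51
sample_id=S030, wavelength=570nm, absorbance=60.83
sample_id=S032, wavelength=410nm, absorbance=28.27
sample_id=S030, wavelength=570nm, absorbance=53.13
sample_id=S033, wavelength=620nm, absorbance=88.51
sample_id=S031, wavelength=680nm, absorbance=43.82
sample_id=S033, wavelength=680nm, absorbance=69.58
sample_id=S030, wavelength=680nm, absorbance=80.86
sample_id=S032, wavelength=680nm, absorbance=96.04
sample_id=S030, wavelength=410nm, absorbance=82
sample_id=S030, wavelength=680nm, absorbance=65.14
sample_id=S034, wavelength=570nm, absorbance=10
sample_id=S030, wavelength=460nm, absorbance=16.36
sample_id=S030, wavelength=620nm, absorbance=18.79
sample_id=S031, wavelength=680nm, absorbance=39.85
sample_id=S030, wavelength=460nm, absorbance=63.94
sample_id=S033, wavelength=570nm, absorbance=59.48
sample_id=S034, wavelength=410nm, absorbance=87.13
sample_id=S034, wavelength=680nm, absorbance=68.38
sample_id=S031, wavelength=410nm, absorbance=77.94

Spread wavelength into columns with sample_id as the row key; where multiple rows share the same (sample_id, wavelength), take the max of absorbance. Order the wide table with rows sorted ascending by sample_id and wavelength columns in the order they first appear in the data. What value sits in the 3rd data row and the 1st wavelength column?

With rows sorted ascending by sample_id, row 3 is sample_id=S032. wavelength columns in first-appearance order: 460nm, 620nm, 680nm, 410nm, 570nm; column 1 is 460nm.
Long rows with sample_id=S032, wavelength=460nm: max(6.79, 12.09, 80.87) = 80.87.

80.87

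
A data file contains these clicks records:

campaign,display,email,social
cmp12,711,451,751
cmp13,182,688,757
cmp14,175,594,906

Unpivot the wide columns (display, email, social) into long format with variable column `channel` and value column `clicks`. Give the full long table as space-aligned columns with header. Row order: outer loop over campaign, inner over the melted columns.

Each (campaign, column) pair becomes one row: 3 × 3 = 9 rows.
For example, (cmp12, display) → clicks=711.

campaign  channel  clicks
cmp12     display  711   
cmp12     email    451   
cmp12     social   751   
cmp13     display  182   
cmp13     email    688   
cmp13     social   757   
cmp14     display  175   
cmp14     email    594   
cmp14     social   906   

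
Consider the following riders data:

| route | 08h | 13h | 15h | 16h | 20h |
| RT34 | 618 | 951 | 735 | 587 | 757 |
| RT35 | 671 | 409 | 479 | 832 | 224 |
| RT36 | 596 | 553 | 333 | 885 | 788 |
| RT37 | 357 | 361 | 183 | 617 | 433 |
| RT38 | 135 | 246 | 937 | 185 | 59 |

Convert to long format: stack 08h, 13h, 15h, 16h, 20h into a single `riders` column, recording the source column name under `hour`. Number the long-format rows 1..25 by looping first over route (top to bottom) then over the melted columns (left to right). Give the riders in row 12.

25 rows total (5 × 5). Row 12: index ⌊(12-1)/5⌋ = 2 into route → RT36; (12-1) mod 5 = 1 into the melted columns → 13h.
So row 12 is (RT36, 13h, 553); riders = 553.

553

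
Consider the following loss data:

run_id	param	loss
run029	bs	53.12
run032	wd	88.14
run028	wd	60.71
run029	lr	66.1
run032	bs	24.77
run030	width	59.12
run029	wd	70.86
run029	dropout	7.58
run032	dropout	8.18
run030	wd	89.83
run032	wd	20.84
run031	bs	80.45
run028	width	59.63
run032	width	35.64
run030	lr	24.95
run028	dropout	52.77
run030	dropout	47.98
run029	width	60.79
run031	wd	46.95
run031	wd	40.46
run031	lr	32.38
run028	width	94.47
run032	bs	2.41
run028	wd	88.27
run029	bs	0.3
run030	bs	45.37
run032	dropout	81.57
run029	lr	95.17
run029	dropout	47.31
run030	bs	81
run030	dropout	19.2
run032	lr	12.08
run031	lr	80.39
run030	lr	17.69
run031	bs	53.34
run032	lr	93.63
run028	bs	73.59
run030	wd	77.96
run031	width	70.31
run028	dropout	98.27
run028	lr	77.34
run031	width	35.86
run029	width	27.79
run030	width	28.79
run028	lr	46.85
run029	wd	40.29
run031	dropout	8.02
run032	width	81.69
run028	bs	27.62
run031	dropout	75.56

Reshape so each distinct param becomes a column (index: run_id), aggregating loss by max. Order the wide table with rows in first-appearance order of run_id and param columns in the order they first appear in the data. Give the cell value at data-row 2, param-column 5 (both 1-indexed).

With rows in first-appearance order of run_id, row 2 is run_id=run032. param columns in first-appearance order: bs, wd, lr, width, dropout; column 5 is dropout.
Long rows with run_id=run032, param=dropout: max(8.18, 81.57) = 81.57.

81.57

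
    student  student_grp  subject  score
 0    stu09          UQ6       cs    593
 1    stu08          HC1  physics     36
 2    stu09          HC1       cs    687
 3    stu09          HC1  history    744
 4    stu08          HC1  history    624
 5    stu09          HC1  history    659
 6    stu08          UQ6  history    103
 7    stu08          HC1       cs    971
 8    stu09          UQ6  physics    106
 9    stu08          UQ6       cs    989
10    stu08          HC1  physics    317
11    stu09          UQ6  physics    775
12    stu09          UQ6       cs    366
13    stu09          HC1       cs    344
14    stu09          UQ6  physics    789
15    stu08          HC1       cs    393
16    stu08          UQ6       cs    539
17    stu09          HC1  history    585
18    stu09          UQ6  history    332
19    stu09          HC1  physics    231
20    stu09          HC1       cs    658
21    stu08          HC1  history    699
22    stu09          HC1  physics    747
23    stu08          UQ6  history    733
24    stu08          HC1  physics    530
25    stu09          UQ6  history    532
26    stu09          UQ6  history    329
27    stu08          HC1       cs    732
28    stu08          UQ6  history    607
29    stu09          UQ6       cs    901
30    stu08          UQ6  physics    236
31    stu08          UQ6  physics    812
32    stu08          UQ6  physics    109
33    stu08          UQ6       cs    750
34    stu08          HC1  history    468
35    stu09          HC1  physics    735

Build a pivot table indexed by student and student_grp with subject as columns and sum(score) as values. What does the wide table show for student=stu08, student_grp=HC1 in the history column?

1791

Rows with student=stu08, student_grp=HC1 and subject=history: score values are 624, 699, 468.
624 + 699 + 468 = 1791.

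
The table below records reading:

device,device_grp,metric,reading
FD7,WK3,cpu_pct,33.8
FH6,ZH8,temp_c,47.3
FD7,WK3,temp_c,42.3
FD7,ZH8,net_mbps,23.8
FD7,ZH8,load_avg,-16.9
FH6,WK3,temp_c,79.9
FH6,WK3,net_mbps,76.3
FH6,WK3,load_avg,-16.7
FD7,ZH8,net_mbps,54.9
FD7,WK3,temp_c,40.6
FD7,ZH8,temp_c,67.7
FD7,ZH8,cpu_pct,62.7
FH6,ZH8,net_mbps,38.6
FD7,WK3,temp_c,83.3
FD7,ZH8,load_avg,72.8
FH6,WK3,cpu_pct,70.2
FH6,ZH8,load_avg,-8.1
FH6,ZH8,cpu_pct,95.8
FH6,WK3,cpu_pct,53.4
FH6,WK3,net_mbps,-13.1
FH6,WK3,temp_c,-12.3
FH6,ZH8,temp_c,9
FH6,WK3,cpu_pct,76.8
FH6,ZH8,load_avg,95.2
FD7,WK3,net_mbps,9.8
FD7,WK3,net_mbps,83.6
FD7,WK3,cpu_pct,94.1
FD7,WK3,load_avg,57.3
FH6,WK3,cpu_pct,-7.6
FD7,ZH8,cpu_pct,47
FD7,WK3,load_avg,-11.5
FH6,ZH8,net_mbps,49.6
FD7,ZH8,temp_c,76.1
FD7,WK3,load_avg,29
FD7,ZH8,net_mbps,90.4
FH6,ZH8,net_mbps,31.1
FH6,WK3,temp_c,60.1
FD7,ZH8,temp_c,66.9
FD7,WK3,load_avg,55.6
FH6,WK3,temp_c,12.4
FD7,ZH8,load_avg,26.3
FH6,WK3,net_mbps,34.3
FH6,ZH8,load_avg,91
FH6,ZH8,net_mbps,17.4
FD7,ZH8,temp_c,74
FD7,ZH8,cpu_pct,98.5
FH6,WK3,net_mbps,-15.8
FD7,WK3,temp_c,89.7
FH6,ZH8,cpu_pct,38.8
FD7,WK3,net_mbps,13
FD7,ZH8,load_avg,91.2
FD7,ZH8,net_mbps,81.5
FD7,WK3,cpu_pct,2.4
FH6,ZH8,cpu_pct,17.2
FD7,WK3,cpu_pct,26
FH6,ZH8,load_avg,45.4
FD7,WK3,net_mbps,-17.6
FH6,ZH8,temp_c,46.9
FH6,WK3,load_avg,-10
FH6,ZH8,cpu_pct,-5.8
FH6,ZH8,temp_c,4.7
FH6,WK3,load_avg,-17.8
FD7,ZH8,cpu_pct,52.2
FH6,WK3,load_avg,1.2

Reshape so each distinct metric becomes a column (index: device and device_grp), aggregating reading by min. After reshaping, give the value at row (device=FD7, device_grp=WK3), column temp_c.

40.6

Rows with device=FD7, device_grp=WK3 and metric=temp_c: reading values are 42.3, 40.6, 83.3, 89.7.
min(42.3, 40.6, 83.3, 89.7) = 40.6.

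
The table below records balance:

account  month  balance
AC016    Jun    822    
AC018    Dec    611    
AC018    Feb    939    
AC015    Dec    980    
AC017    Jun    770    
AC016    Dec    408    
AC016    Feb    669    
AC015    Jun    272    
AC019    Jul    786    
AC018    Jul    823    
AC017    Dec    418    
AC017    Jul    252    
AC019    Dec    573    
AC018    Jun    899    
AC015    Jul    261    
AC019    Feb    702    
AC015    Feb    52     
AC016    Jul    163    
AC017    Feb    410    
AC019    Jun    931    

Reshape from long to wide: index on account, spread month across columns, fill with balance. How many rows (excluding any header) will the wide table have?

5

5 distinct account values → 5 rows.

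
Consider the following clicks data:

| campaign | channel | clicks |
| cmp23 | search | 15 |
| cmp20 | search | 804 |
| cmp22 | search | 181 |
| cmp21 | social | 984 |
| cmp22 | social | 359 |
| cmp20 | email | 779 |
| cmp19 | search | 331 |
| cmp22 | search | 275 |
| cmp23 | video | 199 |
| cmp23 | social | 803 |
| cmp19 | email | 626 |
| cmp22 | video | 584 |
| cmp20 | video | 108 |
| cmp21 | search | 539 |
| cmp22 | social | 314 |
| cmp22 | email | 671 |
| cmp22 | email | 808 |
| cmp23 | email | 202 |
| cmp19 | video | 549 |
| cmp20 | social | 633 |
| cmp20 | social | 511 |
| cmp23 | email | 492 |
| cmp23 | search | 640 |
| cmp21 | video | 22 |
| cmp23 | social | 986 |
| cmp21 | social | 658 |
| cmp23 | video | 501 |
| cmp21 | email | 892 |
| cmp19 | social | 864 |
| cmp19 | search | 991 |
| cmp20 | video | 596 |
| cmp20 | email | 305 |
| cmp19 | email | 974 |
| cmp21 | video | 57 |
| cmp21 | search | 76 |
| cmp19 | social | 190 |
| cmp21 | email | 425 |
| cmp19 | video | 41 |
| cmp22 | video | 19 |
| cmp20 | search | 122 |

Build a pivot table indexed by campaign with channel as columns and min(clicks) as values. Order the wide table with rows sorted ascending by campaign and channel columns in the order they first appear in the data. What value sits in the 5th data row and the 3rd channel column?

202

With rows sorted ascending by campaign, row 5 is campaign=cmp23. channel columns in first-appearance order: search, social, email, video; column 3 is email.
Long rows with campaign=cmp23, channel=email: min(202, 492) = 202.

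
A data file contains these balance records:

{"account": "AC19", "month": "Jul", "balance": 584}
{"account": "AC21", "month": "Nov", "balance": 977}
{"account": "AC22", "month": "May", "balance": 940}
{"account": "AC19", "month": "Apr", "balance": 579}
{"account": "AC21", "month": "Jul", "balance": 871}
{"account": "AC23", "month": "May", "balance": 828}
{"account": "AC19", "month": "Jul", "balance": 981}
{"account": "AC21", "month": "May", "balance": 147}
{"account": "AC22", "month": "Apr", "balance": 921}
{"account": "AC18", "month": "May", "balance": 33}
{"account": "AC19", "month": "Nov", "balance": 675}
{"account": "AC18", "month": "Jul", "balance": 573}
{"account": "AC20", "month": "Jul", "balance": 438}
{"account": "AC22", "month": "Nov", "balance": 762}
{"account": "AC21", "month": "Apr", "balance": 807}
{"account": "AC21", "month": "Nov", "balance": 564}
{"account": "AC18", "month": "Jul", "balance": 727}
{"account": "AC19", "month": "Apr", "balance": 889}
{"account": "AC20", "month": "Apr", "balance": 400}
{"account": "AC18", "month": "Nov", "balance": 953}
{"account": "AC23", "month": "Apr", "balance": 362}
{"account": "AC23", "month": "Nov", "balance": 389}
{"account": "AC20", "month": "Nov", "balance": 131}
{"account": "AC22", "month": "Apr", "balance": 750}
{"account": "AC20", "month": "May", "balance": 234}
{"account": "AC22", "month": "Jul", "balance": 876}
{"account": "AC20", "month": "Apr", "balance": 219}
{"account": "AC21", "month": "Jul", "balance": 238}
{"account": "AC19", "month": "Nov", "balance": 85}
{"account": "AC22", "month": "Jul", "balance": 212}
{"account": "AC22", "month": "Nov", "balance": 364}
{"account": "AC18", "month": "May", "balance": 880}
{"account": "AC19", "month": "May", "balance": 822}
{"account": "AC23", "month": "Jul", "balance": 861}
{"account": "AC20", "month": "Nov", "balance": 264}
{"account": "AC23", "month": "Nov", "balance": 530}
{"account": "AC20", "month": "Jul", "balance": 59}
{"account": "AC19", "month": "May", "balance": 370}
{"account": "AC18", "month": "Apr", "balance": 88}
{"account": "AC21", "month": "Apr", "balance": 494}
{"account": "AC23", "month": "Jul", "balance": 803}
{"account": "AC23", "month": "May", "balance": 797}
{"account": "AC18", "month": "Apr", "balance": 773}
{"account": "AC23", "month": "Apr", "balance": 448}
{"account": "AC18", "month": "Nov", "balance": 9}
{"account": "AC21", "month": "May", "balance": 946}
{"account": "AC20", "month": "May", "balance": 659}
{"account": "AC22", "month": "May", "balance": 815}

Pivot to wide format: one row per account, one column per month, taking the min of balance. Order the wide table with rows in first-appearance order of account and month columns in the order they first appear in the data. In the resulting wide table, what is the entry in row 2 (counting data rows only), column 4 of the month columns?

With rows in first-appearance order of account, row 2 is account=AC21. month columns in first-appearance order: Jul, Nov, May, Apr; column 4 is Apr.
Long rows with account=AC21, month=Apr: min(807, 494) = 494.

494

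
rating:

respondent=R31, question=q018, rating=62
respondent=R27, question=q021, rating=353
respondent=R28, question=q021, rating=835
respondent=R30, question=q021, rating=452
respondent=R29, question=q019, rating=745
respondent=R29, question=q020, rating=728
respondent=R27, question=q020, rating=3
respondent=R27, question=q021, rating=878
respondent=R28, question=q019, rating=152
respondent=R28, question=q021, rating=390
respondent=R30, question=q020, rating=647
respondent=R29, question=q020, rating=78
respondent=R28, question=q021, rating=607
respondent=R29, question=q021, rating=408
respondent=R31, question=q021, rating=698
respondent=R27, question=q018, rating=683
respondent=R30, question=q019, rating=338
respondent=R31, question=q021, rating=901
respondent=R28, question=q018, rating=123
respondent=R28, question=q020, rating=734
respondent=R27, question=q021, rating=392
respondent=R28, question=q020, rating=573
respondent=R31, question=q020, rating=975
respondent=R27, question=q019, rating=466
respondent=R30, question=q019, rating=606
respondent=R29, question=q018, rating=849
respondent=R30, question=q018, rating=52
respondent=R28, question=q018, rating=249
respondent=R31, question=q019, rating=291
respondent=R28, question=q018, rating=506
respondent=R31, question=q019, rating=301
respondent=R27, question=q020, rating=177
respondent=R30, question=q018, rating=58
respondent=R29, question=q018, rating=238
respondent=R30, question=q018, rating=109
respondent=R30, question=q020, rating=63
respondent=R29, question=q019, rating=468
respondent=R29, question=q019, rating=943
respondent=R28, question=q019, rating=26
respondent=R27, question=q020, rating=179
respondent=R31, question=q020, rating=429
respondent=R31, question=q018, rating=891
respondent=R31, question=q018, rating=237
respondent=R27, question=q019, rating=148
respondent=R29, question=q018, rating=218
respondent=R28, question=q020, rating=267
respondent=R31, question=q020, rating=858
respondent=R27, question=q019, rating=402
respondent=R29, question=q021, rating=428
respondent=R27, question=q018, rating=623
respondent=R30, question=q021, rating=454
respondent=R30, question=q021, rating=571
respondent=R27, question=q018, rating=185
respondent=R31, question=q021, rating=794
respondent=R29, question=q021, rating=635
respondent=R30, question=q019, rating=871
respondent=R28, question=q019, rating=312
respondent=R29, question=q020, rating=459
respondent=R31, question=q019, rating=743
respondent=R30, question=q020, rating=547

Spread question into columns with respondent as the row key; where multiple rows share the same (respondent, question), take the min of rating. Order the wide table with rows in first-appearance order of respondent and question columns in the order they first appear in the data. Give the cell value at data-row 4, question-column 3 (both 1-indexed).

338

With rows in first-appearance order of respondent, row 4 is respondent=R30. question columns in first-appearance order: q018, q021, q019, q020; column 3 is q019.
Long rows with respondent=R30, question=q019: min(338, 606, 871) = 338.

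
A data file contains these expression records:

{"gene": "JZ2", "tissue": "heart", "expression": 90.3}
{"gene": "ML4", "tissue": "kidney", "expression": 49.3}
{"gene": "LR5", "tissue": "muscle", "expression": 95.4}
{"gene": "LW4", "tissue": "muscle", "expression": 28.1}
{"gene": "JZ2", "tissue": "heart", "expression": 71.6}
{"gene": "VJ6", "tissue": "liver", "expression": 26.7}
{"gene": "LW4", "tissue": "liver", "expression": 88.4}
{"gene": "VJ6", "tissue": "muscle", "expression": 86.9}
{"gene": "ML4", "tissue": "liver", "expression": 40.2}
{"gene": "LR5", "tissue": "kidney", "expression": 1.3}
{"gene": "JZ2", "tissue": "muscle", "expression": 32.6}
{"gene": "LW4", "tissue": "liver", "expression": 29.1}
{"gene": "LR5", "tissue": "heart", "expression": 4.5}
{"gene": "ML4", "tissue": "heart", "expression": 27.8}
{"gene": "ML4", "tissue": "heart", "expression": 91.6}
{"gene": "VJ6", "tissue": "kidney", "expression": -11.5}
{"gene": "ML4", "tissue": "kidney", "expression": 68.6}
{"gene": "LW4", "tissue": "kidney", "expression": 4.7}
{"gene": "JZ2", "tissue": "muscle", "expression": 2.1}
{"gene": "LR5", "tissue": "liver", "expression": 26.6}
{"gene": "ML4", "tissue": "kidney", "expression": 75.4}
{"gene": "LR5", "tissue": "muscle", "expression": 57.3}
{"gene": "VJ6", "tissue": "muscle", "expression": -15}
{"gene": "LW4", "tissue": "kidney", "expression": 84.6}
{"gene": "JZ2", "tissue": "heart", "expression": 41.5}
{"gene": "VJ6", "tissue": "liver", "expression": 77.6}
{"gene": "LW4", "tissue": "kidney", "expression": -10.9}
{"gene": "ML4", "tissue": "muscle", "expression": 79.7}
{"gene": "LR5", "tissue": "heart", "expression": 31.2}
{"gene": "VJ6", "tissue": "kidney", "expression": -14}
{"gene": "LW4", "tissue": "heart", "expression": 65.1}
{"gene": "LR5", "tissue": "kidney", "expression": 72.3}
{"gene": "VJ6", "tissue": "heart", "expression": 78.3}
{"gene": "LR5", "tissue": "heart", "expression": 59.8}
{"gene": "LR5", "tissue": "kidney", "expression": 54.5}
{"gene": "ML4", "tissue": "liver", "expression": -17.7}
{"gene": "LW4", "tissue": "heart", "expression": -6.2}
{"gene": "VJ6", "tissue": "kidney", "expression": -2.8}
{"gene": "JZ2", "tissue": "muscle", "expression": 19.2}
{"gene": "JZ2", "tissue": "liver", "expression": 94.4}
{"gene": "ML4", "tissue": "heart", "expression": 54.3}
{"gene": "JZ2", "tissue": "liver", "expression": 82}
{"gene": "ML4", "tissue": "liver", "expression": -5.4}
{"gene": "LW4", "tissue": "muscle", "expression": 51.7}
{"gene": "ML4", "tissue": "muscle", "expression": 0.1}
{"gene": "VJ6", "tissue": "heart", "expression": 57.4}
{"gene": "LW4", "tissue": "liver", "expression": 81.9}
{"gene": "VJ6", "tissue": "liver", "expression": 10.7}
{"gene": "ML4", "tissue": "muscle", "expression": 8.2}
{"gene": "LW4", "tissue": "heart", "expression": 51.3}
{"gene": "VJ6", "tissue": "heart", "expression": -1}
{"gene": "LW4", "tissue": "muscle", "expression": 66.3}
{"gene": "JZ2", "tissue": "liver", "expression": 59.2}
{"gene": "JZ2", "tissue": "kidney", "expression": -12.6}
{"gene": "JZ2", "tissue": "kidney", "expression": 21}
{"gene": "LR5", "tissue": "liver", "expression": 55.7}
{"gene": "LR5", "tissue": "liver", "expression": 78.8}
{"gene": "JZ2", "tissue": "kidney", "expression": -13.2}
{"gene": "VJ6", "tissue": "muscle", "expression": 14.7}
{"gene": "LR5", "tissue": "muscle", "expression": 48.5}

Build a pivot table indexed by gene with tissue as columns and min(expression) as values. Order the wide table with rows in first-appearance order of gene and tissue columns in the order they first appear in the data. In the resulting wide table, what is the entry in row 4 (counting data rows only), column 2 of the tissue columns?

With rows in first-appearance order of gene, row 4 is gene=LW4. tissue columns in first-appearance order: heart, kidney, muscle, liver; column 2 is kidney.
Long rows with gene=LW4, tissue=kidney: min(4.7, 84.6, -10.9) = -10.9.

-10.9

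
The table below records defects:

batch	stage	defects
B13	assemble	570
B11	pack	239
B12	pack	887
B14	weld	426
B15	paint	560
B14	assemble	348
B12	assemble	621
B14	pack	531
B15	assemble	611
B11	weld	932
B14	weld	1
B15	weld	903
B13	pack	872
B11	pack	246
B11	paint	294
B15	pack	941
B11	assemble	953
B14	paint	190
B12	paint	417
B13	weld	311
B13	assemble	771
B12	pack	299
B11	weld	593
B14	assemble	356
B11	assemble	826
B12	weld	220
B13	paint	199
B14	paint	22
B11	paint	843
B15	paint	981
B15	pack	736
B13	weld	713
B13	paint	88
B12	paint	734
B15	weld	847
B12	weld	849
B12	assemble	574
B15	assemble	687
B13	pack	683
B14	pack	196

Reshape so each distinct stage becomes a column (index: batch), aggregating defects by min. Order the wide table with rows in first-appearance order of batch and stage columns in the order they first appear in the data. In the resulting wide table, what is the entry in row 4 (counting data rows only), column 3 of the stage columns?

1

With rows in first-appearance order of batch, row 4 is batch=B14. stage columns in first-appearance order: assemble, pack, weld, paint; column 3 is weld.
Long rows with batch=B14, stage=weld: min(426, 1) = 1.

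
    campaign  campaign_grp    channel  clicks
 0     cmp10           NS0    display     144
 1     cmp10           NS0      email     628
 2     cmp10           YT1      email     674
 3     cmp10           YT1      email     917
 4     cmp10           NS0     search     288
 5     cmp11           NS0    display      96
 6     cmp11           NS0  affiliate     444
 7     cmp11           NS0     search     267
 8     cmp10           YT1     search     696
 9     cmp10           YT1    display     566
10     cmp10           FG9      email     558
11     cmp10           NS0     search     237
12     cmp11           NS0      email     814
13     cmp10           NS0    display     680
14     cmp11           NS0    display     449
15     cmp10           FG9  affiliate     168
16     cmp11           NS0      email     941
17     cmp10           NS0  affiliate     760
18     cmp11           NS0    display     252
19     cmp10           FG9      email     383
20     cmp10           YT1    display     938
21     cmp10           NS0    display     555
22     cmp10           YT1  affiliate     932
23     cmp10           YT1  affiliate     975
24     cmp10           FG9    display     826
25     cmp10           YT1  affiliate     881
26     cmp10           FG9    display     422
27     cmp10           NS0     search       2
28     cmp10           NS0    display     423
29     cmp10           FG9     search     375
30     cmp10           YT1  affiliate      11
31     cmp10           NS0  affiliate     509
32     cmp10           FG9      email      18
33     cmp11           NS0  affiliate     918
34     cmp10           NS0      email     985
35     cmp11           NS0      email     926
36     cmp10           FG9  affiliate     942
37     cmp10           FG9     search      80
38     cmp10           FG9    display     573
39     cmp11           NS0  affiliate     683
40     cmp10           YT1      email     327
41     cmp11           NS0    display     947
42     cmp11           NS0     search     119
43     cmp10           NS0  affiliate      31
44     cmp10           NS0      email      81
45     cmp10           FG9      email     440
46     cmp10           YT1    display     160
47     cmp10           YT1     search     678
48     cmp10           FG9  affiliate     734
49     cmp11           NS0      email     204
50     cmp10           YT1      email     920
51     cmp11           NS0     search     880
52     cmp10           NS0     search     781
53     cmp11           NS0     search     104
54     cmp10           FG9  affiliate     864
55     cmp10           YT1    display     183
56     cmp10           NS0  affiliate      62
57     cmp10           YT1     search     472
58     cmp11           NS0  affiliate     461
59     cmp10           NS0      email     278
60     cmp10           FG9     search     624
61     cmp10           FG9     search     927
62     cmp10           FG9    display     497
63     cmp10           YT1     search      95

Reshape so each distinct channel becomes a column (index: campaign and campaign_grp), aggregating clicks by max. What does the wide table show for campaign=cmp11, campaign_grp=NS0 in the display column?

Rows with campaign=cmp11, campaign_grp=NS0 and channel=display: clicks values are 96, 449, 252, 947.
max(96, 449, 252, 947) = 947.

947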